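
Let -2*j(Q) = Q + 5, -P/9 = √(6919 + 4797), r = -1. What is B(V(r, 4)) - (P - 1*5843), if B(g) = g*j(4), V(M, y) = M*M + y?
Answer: 11641/2 + 18*√2929 ≈ 6794.7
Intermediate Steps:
P = -18*√2929 (P = -9*√(6919 + 4797) = -18*√2929 ≈ -974.16)
j(Q) = -5/2 - Q/2 (j(Q) = -(Q + 5)/2 = -(5 + Q)/2 = -5/2 - Q/2)
V(M, y) = y + M² (V(M, y) = M² + y = y + M²)
B(g) = -9*g/2 (B(g) = g*(-5/2 - ½*4) = g*(-5/2 - 2) = g*(-9/2) = -9*g/2)
B(V(r, 4)) - (P - 1*5843) = -9*(4 + (-1)²)/2 - (-18*√2929 - 1*5843) = -9*(4 + 1)/2 - (-18*√2929 - 5843) = -9/2*5 - (-5843 - 18*√2929) = -45/2 + (5843 + 18*√2929) = 11641/2 + 18*√2929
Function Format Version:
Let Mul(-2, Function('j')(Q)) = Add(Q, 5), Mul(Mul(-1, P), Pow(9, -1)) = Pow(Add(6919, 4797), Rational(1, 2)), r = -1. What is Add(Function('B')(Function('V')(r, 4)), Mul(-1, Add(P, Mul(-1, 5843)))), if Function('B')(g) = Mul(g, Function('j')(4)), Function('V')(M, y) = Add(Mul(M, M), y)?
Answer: Add(Rational(11641, 2), Mul(18, Pow(2929, Rational(1, 2)))) ≈ 6794.7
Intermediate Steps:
P = Mul(-18, Pow(2929, Rational(1, 2))) (P = Mul(-9, Pow(Add(6919, 4797), Rational(1, 2))) = Mul(-9, Pow(11716, Rational(1, 2))) = Mul(-9, Mul(2, Pow(2929, Rational(1, 2)))) = Mul(-18, Pow(2929, Rational(1, 2))) ≈ -974.16)
Function('j')(Q) = Add(Rational(-5, 2), Mul(Rational(-1, 2), Q)) (Function('j')(Q) = Mul(Rational(-1, 2), Add(Q, 5)) = Mul(Rational(-1, 2), Add(5, Q)) = Add(Rational(-5, 2), Mul(Rational(-1, 2), Q)))
Function('V')(M, y) = Add(y, Pow(M, 2)) (Function('V')(M, y) = Add(Pow(M, 2), y) = Add(y, Pow(M, 2)))
Function('B')(g) = Mul(Rational(-9, 2), g) (Function('B')(g) = Mul(g, Add(Rational(-5, 2), Mul(Rational(-1, 2), 4))) = Mul(g, Add(Rational(-5, 2), -2)) = Mul(g, Rational(-9, 2)) = Mul(Rational(-9, 2), g))
Add(Function('B')(Function('V')(r, 4)), Mul(-1, Add(P, Mul(-1, 5843)))) = Add(Mul(Rational(-9, 2), Add(4, Pow(-1, 2))), Mul(-1, Add(Mul(-18, Pow(2929, Rational(1, 2))), Mul(-1, 5843)))) = Add(Mul(Rational(-9, 2), Add(4, 1)), Mul(-1, Add(Mul(-18, Pow(2929, Rational(1, 2))), -5843))) = Add(Mul(Rational(-9, 2), 5), Mul(-1, Add(-5843, Mul(-18, Pow(2929, Rational(1, 2)))))) = Add(Rational(-45, 2), Add(5843, Mul(18, Pow(2929, Rational(1, 2))))) = Add(Rational(11641, 2), Mul(18, Pow(2929, Rational(1, 2))))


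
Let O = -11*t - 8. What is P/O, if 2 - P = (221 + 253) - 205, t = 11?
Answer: 89/43 ≈ 2.0698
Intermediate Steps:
O = -129 (O = -11*11 - 8 = -121 - 8 = -129)
P = -267 (P = 2 - ((221 + 253) - 205) = 2 - (474 - 205) = 2 - 1*269 = 2 - 269 = -267)
P/O = -267/(-129) = -267*(-1/129) = 89/43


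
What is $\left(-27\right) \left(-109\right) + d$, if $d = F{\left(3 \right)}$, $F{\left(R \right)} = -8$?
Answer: $2935$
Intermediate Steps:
$d = -8$
$\left(-27\right) \left(-109\right) + d = \left(-27\right) \left(-109\right) - 8 = 2943 - 8 = 2935$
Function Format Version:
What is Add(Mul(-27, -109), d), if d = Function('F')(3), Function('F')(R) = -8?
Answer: 2935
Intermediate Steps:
d = -8
Add(Mul(-27, -109), d) = Add(Mul(-27, -109), -8) = Add(2943, -8) = 2935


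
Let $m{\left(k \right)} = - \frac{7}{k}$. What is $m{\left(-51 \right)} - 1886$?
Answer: $- \frac{96179}{51} \approx -1885.9$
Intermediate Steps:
$m{\left(-51 \right)} - 1886 = - \frac{7}{-51} - 1886 = \left(-7\right) \left(- \frac{1}{51}\right) - 1886 = \frac{7}{51} - 1886 = - \frac{96179}{51}$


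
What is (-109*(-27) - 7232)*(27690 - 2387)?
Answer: -108524567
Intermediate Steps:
(-109*(-27) - 7232)*(27690 - 2387) = (2943 - 7232)*25303 = -4289*25303 = -108524567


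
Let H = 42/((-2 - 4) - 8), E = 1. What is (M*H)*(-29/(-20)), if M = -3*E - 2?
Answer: 87/4 ≈ 21.750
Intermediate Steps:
M = -5 (M = -3*1 - 2 = -3 - 2 = -5)
H = -3 (H = 42/(-6 - 8) = 42/(-14) = 42*(-1/14) = -3)
(M*H)*(-29/(-20)) = (-5*(-3))*(-29/(-20)) = 15*(-29*(-1/20)) = 15*(29/20) = 87/4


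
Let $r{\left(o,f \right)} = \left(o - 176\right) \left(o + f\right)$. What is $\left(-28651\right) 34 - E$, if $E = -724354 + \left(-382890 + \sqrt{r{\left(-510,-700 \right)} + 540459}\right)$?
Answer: $133110 - \sqrt{1370519} \approx 1.3194 \cdot 10^{5}$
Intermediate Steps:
$r{\left(o,f \right)} = \left(-176 + o\right) \left(f + o\right)$
$E = -1107244 + \sqrt{1370519}$ ($E = -724354 - \left(382890 - \sqrt{\left(\left(-510\right)^{2} - -123200 - -89760 - -357000\right) + 540459}\right) = -724354 - \left(382890 - \sqrt{\left(260100 + 123200 + 89760 + 357000\right) + 540459}\right) = -724354 - \left(382890 - \sqrt{830060 + 540459}\right) = -724354 - \left(382890 - \sqrt{1370519}\right) = -1107244 + \sqrt{1370519} \approx -1.1061 \cdot 10^{6}$)
$\left(-28651\right) 34 - E = \left(-28651\right) 34 - \left(-1107244 + \sqrt{1370519}\right) = -974134 + \left(1107244 - \sqrt{1370519}\right) = 133110 - \sqrt{1370519}$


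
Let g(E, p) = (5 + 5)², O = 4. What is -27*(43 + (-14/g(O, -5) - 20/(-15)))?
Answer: -59661/50 ≈ -1193.2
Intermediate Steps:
g(E, p) = 100 (g(E, p) = 10² = 100)
-27*(43 + (-14/g(O, -5) - 20/(-15))) = -27*(43 + (-14/100 - 20/(-15))) = -27*(43 + (-14*1/100 - 20*(-1/15))) = -27*(43 + (-7/50 + 4/3)) = -27*(43 + 179/150) = -27*6629/150 = -59661/50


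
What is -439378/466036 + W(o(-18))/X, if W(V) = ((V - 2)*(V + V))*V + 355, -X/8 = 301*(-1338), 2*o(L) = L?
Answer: -354074692271/375380813136 ≈ -0.94324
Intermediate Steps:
o(L) = L/2
X = 3221904 (X = -2408*(-1338) = -8*(-402738) = 3221904)
W(V) = 355 + 2*V²*(-2 + V) (W(V) = ((-2 + V)*(2*V))*V + 355 = (2*V*(-2 + V))*V + 355 = 2*V²*(-2 + V) + 355 = 355 + 2*V²*(-2 + V))
-439378/466036 + W(o(-18))/X = -439378/466036 + (355 - 4*((½)*(-18))² + 2*((½)*(-18))³)/3221904 = -439378*1/466036 + (355 - 4*(-9)² + 2*(-9)³)*(1/3221904) = -219689/233018 + (355 - 4*81 + 2*(-729))*(1/3221904) = -219689/233018 + (355 - 324 - 1458)*(1/3221904) = -219689/233018 - 1427*1/3221904 = -219689/233018 - 1427/3221904 = -354074692271/375380813136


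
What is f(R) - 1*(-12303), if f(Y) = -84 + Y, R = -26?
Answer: 12193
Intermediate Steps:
f(R) - 1*(-12303) = (-84 - 26) - 1*(-12303) = -110 + 12303 = 12193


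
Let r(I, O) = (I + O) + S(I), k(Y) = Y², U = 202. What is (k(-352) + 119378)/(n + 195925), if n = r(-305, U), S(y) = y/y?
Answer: 243282/195823 ≈ 1.2424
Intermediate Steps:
S(y) = 1
r(I, O) = 1 + I + O (r(I, O) = (I + O) + 1 = 1 + I + O)
n = -102 (n = 1 - 305 + 202 = -102)
(k(-352) + 119378)/(n + 195925) = ((-352)² + 119378)/(-102 + 195925) = (123904 + 119378)/195823 = 243282*(1/195823) = 243282/195823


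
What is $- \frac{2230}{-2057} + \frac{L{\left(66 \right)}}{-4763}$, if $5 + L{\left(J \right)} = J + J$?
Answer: $\frac{941841}{890681} \approx 1.0574$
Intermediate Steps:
$L{\left(J \right)} = -5 + 2 J$ ($L{\left(J \right)} = -5 + \left(J + J\right) = -5 + 2 J$)
$- \frac{2230}{-2057} + \frac{L{\left(66 \right)}}{-4763} = - \frac{2230}{-2057} + \frac{-5 + 2 \cdot 66}{-4763} = \left(-2230\right) \left(- \frac{1}{2057}\right) + \left(-5 + 132\right) \left(- \frac{1}{4763}\right) = \frac{2230}{2057} + 127 \left(- \frac{1}{4763}\right) = \frac{2230}{2057} - \frac{127}{4763} = \frac{941841}{890681}$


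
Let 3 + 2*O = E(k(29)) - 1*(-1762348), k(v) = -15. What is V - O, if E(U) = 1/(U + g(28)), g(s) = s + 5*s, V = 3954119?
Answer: 470160814/153 ≈ 3.0729e+6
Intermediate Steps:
g(s) = 6*s
E(U) = 1/(168 + U) (E(U) = 1/(U + 6*28) = 1/(U + 168) = 1/(168 + U))
O = 134819393/153 (O = -3/2 + (1/(168 - 15) - 1*(-1762348))/2 = -3/2 + (1/153 + 1762348)/2 = -3/2 + (1/2)*(269639245/153) = -3/2 + 269639245/306 = 134819393/153 ≈ 8.8117e+5)
V - O = 3954119 - 1*134819393/153 = 3954119 - 134819393/153 = 470160814/153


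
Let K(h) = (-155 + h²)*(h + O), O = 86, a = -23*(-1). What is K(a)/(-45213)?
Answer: -40766/45213 ≈ -0.90164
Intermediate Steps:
a = 23
K(h) = (-155 + h²)*(86 + h) (K(h) = (-155 + h²)*(h + 86) = (-155 + h²)*(86 + h))
K(a)/(-45213) = (-13330 + 23³ - 155*23 + 86*23²)/(-45213) = (-13330 + 12167 - 3565 + 86*529)*(-1/45213) = (-13330 + 12167 - 3565 + 45494)*(-1/45213) = 40766*(-1/45213) = -40766/45213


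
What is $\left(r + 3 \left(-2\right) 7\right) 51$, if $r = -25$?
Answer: $-3417$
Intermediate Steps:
$\left(r + 3 \left(-2\right) 7\right) 51 = \left(-25 + 3 \left(-2\right) 7\right) 51 = \left(-25 - 42\right) 51 = \left(-67\right) 51 = -3417$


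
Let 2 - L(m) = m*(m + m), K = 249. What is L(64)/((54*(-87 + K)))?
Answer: -455/486 ≈ -0.93621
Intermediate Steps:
L(m) = 2 - 2*m**2 (L(m) = 2 - m*(m + m) = 2 - m*2*m = 2 - 2*m**2)
L(64)/((54*(-87 + K))) = (2 - 2*64**2)/((54*(-87 + 249))) = (2 - 2*4096)/((54*162)) = (2 - 8192)/8748 = -8190*1/8748 = -455/486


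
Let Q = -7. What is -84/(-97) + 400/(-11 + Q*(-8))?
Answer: 8516/873 ≈ 9.7549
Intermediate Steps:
-84/(-97) + 400/(-11 + Q*(-8)) = -84/(-97) + 400/(-11 - 7*(-8)) = -84*(-1/97) + 400/(-11 + 56) = 84/97 + 400/45 = 84/97 + 400*(1/45) = 84/97 + 80/9 = 8516/873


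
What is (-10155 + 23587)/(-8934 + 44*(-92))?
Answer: -6716/6491 ≈ -1.0347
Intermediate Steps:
(-10155 + 23587)/(-8934 + 44*(-92)) = 13432/(-8934 - 4048) = 13432/(-12982) = 13432*(-1/12982) = -6716/6491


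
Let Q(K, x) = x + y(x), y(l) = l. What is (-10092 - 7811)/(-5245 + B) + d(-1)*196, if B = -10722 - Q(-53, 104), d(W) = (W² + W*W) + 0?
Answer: 6358503/16175 ≈ 393.11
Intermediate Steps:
d(W) = 2*W² (d(W) = (W² + W²) + 0 = 2*W² + 0 = 2*W²)
Q(K, x) = 2*x (Q(K, x) = x + x = 2*x)
B = -10930 (B = -10722 - 2*104 = -10722 - 1*208 = -10722 - 208 = -10930)
(-10092 - 7811)/(-5245 + B) + d(-1)*196 = (-10092 - 7811)/(-5245 - 10930) + (2*(-1)²)*196 = -17903/(-16175) + (2*1)*196 = -17903*(-1/16175) + 2*196 = 17903/16175 + 392 = 6358503/16175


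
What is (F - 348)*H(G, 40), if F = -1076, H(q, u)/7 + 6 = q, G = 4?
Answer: 19936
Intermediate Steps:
H(q, u) = -42 + 7*q
(F - 348)*H(G, 40) = (-1076 - 348)*(-42 + 7*4) = -1424*(-42 + 28) = -1424*(-14) = 19936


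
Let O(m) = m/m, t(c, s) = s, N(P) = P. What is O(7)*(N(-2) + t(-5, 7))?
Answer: 5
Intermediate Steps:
O(m) = 1
O(7)*(N(-2) + t(-5, 7)) = 1*(-2 + 7) = 1*5 = 5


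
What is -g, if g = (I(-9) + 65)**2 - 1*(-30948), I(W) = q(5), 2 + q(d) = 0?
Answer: -34917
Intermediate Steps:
q(d) = -2 (q(d) = -2 + 0 = -2)
I(W) = -2
g = 34917 (g = (-2 + 65)**2 - 1*(-30948) = 63**2 + 30948 = 3969 + 30948 = 34917)
-g = -1*34917 = -34917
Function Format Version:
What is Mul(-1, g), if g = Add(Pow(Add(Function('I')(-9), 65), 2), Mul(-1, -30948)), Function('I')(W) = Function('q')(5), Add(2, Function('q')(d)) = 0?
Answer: -34917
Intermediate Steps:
Function('q')(d) = -2 (Function('q')(d) = Add(-2, 0) = -2)
Function('I')(W) = -2
g = 34917 (g = Add(Pow(Add(-2, 65), 2), Mul(-1, -30948)) = Add(Pow(63, 2), 30948) = Add(3969, 30948) = 34917)
Mul(-1, g) = Mul(-1, 34917) = -34917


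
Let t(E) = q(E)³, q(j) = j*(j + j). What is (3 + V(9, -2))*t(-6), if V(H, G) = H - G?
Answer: 5225472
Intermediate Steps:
q(j) = 2*j² (q(j) = j*(2*j) = 2*j²)
t(E) = 8*E⁶ (t(E) = (2*E²)³ = 8*E⁶)
(3 + V(9, -2))*t(-6) = (3 + (9 - 1*(-2)))*(8*(-6)⁶) = (3 + (9 + 2))*(8*46656) = (3 + 11)*373248 = 14*373248 = 5225472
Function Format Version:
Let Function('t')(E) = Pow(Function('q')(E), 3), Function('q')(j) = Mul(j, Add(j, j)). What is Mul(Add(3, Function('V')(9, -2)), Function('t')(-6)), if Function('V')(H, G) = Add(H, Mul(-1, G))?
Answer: 5225472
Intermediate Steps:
Function('q')(j) = Mul(2, Pow(j, 2)) (Function('q')(j) = Mul(j, Mul(2, j)) = Mul(2, Pow(j, 2)))
Function('t')(E) = Mul(8, Pow(E, 6)) (Function('t')(E) = Pow(Mul(2, Pow(E, 2)), 3) = Mul(8, Pow(E, 6)))
Mul(Add(3, Function('V')(9, -2)), Function('t')(-6)) = Mul(Add(3, Add(9, Mul(-1, -2))), Mul(8, Pow(-6, 6))) = Mul(Add(3, Add(9, 2)), Mul(8, 46656)) = Mul(Add(3, 11), 373248) = Mul(14, 373248) = 5225472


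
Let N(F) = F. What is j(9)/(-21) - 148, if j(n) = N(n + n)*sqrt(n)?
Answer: -1054/7 ≈ -150.57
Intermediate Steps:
j(n) = 2*n**(3/2) (j(n) = (n + n)*sqrt(n) = (2*n)*sqrt(n) = 2*n**(3/2))
j(9)/(-21) - 148 = (2*9**(3/2))/(-21) - 148 = -2*27/21 - 148 = -1/21*54 - 148 = -18/7 - 148 = -1054/7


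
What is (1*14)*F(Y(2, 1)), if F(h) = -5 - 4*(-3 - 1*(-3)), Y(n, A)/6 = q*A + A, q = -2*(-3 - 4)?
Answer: -70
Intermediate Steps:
q = 14 (q = -2*(-7) = 14)
Y(n, A) = 90*A (Y(n, A) = 6*(14*A + A) = 6*(15*A) = 90*A)
F(h) = -5 (F(h) = -5 - 4*(-3 + 3) = -5 - 4*0 = -5 + 0 = -5)
(1*14)*F(Y(2, 1)) = (1*14)*(-5) = 14*(-5) = -70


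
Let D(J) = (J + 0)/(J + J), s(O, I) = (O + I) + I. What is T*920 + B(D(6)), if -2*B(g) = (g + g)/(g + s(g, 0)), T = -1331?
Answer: -2449041/2 ≈ -1.2245e+6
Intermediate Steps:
s(O, I) = O + 2*I (s(O, I) = (I + O) + I = O + 2*I)
D(J) = ½ (D(J) = J/((2*J)) = J*(1/(2*J)) = ½)
B(g) = -½ (B(g) = -(g + g)/(2*(g + (g + 2*0))) = -2*g/(2*(g + (g + 0))) = -2*g/(2*(g + g)) = -2*g/(2*(2*g)) = -2*g*1/(2*g)/2 = -½*1 = -½)
T*920 + B(D(6)) = -1331*920 - ½ = -1224520 - ½ = -2449041/2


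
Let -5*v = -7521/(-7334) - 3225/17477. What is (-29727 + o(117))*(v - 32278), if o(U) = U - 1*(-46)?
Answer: 16094084360913086/16865305 ≈ 9.5427e+8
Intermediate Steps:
o(U) = 46 + U (o(U) = U + 46 = 46 + U)
v = -107792367/640881590 (v = -(-7521/(-7334) - 3225/17477)/5 = -(-7521*(-1/7334) - 3225*1/17477)/5 = -(7521/7334 - 3225/17477)/5 = -⅕*107792367/128176318 = -107792367/640881590 ≈ -0.16819)
(-29727 + o(117))*(v - 32278) = (-29727 + (46 + 117))*(-107792367/640881590 - 32278) = (-29727 + 163)*(-20686483754387/640881590) = -29564*(-20686483754387/640881590) = 16094084360913086/16865305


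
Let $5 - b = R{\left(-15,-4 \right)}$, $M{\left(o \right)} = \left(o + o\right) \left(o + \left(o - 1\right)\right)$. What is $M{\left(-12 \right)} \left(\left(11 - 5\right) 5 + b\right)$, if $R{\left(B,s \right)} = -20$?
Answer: $33000$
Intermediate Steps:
$M{\left(o \right)} = 2 o \left(-1 + 2 o\right)$ ($M{\left(o \right)} = 2 o \left(o + \left(-1 + o\right)\right) = 2 o \left(-1 + 2 o\right)$)
$b = 25$ ($b = 5 - -20 = 5 + 20 = 25$)
$M{\left(-12 \right)} \left(\left(11 - 5\right) 5 + b\right) = 2 \left(-12\right) \left(-1 + 2 \left(-12\right)\right) \left(\left(11 - 5\right) 5 + 25\right) = 2 \left(-12\right) \left(-1 - 24\right) \left(6 \cdot 5 + 25\right) = 2 \left(-12\right) \left(-25\right) \left(30 + 25\right) = 600 \cdot 55 = 33000$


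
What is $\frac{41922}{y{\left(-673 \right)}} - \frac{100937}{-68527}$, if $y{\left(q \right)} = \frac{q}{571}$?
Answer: $- \frac{1640294527873}{46118671} \approx -35567.0$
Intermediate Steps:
$y{\left(q \right)} = \frac{q}{571}$ ($y{\left(q \right)} = q \frac{1}{571} = \frac{q}{571}$)
$\frac{41922}{y{\left(-673 \right)}} - \frac{100937}{-68527} = \frac{41922}{\frac{1}{571} \left(-673\right)} - \frac{100937}{-68527} = \frac{41922}{- \frac{673}{571}} - - \frac{100937}{68527} = 41922 \left(- \frac{571}{673}\right) + \frac{100937}{68527} = - \frac{23937462}{673} + \frac{100937}{68527} = - \frac{1640294527873}{46118671}$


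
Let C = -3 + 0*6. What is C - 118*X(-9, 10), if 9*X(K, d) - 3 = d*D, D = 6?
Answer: -829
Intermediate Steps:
X(K, d) = ⅓ + 2*d/3 (X(K, d) = ⅓ + (d*6)/9 = ⅓ + (6*d)/9 = ⅓ + 2*d/3)
C = -3 (C = -3 + 0 = -3)
C - 118*X(-9, 10) = -3 - 118*(⅓ + (⅔)*10) = -3 - 118*(⅓ + 20/3) = -3 - 118*7 = -3 - 826 = -829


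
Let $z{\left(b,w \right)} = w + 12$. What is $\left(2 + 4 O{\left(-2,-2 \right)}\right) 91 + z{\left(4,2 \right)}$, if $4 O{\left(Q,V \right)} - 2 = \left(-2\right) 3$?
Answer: $-168$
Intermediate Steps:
$O{\left(Q,V \right)} = -1$ ($O{\left(Q,V \right)} = \frac{1}{2} + \frac{\left(-2\right) 3}{4} = \frac{1}{2} + \frac{1}{4} \left(-6\right) = \frac{1}{2} - \frac{3}{2} = -1$)
$z{\left(b,w \right)} = 12 + w$
$\left(2 + 4 O{\left(-2,-2 \right)}\right) 91 + z{\left(4,2 \right)} = \left(2 + 4 \left(-1\right)\right) 91 + \left(12 + 2\right) = \left(2 - 4\right) 91 + 14 = \left(-2\right) 91 + 14 = -182 + 14 = -168$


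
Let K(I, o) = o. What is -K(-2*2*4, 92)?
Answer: -92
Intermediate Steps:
-K(-2*2*4, 92) = -1*92 = -92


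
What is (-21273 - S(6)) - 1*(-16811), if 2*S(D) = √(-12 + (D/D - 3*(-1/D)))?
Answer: -4462 - I*√42/4 ≈ -4462.0 - 1.6202*I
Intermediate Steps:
S(D) = √(-11 + 3/D)/2 (S(D) = √(-12 + (D/D - 3*(-1/D)))/2 = √(-12 + (1 - (-3)/D))/2 = √(-12 + (1 + 3/D))/2 = √(-11 + 3/D)/2)
(-21273 - S(6)) - 1*(-16811) = (-21273 - √(-11 + 3/6)/2) - 1*(-16811) = (-21273 - √(-11 + 3*(⅙))/2) + 16811 = (-21273 - √(-11 + ½)/2) + 16811 = (-21273 - √(-21/2)/2) + 16811 = (-21273 - I*√42/2/2) + 16811 = (-21273 - I*√42/4) + 16811 = -4462 - I*√42/4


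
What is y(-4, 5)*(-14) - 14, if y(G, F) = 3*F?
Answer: -224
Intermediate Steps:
y(-4, 5)*(-14) - 14 = (3*5)*(-14) - 14 = 15*(-14) - 14 = -210 - 14 = -224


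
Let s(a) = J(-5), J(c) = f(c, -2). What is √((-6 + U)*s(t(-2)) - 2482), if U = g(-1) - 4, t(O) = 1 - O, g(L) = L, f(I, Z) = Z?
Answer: 2*I*√615 ≈ 49.598*I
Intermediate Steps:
J(c) = -2
s(a) = -2
U = -5 (U = -1 - 4 = -5)
√((-6 + U)*s(t(-2)) - 2482) = √((-6 - 5)*(-2) - 2482) = √(-11*(-2) - 2482) = √(22 - 2482) = √(-2460) = 2*I*√615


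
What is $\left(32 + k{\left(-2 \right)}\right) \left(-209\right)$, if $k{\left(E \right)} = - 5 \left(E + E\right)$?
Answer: $-10868$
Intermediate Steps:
$k{\left(E \right)} = - 10 E$ ($k{\left(E \right)} = - 5 \cdot 2 E = - 10 E$)
$\left(32 + k{\left(-2 \right)}\right) \left(-209\right) = \left(32 - -20\right) \left(-209\right) = \left(32 + 20\right) \left(-209\right) = 52 \left(-209\right) = -10868$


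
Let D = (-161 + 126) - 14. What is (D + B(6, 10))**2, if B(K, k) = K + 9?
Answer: 1156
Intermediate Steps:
B(K, k) = 9 + K
D = -49 (D = -35 - 14 = -49)
(D + B(6, 10))**2 = (-49 + (9 + 6))**2 = (-49 + 15)**2 = (-34)**2 = 1156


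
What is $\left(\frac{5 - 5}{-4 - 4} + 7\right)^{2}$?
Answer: $49$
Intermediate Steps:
$\left(\frac{5 - 5}{-4 - 4} + 7\right)^{2} = \left(\frac{0}{-8} + 7\right)^{2} = \left(0 \left(- \frac{1}{8}\right) + 7\right)^{2} = \left(0 + 7\right)^{2} = 7^{2} = 49$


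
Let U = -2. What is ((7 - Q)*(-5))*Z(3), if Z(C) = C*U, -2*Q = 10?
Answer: 360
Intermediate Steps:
Q = -5 (Q = -½*10 = -5)
Z(C) = -2*C (Z(C) = C*(-2) = -2*C)
((7 - Q)*(-5))*Z(3) = ((7 - 1*(-5))*(-5))*(-2*3) = ((7 + 5)*(-5))*(-6) = (12*(-5))*(-6) = -60*(-6) = 360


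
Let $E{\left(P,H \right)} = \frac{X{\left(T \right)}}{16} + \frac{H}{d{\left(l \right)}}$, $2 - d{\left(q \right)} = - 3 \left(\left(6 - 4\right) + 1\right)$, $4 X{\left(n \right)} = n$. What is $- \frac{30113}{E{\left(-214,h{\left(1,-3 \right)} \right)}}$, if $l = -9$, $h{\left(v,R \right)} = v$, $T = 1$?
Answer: $- \frac{21199552}{75} \approx -2.8266 \cdot 10^{5}$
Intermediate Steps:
$X{\left(n \right)} = \frac{n}{4}$
$d{\left(q \right)} = 11$ ($d{\left(q \right)} = 2 - - 3 \left(\left(6 - 4\right) + 1\right) = 2 - - 3 \left(2 + 1\right) = 2 - \left(-3\right) 3 = 2 - -9 = 2 + 9 = 11$)
$E{\left(P,H \right)} = \frac{1}{64} + \frac{H}{11}$ ($E{\left(P,H \right)} = \frac{\frac{1}{4} \cdot 1}{16} + \frac{H}{11} = \frac{1}{4} \cdot \frac{1}{16} + H \frac{1}{11} = \frac{1}{64} + \frac{H}{11}$)
$- \frac{30113}{E{\left(-214,h{\left(1,-3 \right)} \right)}} = - \frac{30113}{\frac{1}{64} + \frac{1}{11} \cdot 1} = - \frac{30113}{\frac{1}{64} + \frac{1}{11}} = - \frac{30113}{\frac{75}{704}} = \left(-30113\right) \frac{704}{75} = - \frac{21199552}{75}$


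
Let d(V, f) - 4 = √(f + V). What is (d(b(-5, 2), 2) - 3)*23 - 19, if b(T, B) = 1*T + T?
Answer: 4 + 46*I*√2 ≈ 4.0 + 65.054*I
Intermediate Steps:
b(T, B) = 2*T (b(T, B) = T + T = 2*T)
d(V, f) = 4 + √(V + f) (d(V, f) = 4 + √(f + V) = 4 + √(V + f))
(d(b(-5, 2), 2) - 3)*23 - 19 = ((4 + √(2*(-5) + 2)) - 3)*23 - 19 = ((4 + √(-10 + 2)) - 3)*23 - 19 = ((4 + √(-8)) - 3)*23 - 19 = ((4 + 2*I*√2) - 3)*23 - 19 = (1 + 2*I*√2)*23 - 19 = (23 + 46*I*√2) - 19 = 4 + 46*I*√2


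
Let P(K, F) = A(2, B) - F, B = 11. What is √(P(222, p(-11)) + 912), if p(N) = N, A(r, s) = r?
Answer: 5*√37 ≈ 30.414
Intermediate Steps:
P(K, F) = 2 - F
√(P(222, p(-11)) + 912) = √((2 - 1*(-11)) + 912) = √((2 + 11) + 912) = √(13 + 912) = √925 = 5*√37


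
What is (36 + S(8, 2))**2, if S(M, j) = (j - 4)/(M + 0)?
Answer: 20449/16 ≈ 1278.1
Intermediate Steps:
S(M, j) = (-4 + j)/M
(36 + S(8, 2))**2 = (36 + (-4 + 2)/8)**2 = (36 + (1/8)*(-2))**2 = (36 - 1/4)**2 = (143/4)**2 = 20449/16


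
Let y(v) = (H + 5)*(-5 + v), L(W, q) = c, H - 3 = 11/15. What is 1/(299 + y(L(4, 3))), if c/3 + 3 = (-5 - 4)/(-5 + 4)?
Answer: 15/6188 ≈ 0.0024240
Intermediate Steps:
c = 18 (c = -9 + 3*((-5 - 4)/(-5 + 4)) = -9 + 3*(-9/(-1)) = -9 + 3*(-9*(-1)) = -9 + 3*9 = -9 + 27 = 18)
H = 56/15 (H = 3 + 11/15 = 56/15 ≈ 3.7333)
L(W, q) = 18
y(v) = -131/3 + 131*v/15 (y(v) = (56/15 + 5)*(-5 + v) = 131*(-5 + v)/15 = -131/3 + 131*v/15)
1/(299 + y(L(4, 3))) = 1/(299 + (-131/3 + (131/15)*18)) = 1/(299 + (-131/3 + 786/5)) = 1/(299 + 1703/15) = 1/(6188/15) = 15/6188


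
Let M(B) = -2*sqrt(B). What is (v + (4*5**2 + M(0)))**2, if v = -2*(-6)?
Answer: 12544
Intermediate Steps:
v = 12
(v + (4*5**2 + M(0)))**2 = (12 + (4*5**2 - 2*sqrt(0)))**2 = (12 + (4*25 - 2*0))**2 = (12 + (100 + 0))**2 = (12 + 100)**2 = 112**2 = 12544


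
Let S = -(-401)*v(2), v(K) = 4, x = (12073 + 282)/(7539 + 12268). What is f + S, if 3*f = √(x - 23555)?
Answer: 1604 + I*√9240788084710/59421 ≈ 1604.0 + 51.158*I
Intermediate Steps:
x = 12355/19807 ≈ 0.62377
f = I*√9240788084710/59421 (f = √(12355/19807 - 23555)/3 = √(-466541530/19807)/3 = (I*√9240788084710/19807)/3 = I*√9240788084710/59421 ≈ 51.158*I)
S = 1604 (S = -(-401)*4 = -401*(-4) = 1604)
f + S = I*√9240788084710/59421 + 1604 = 1604 + I*√9240788084710/59421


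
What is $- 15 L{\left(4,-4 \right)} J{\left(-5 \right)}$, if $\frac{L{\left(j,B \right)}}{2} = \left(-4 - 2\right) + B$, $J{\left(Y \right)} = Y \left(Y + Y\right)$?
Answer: $15000$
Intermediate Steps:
$J{\left(Y \right)} = 2 Y^{2}$ ($J{\left(Y \right)} = Y 2 Y = 2 Y^{2}$)
$L{\left(j,B \right)} = -12 + 2 B$ ($L{\left(j,B \right)} = 2 \left(\left(-4 - 2\right) + B\right) = 2 \left(-6 + B\right) = -12 + 2 B$)
$- 15 L{\left(4,-4 \right)} J{\left(-5 \right)} = - 15 \left(-12 + 2 \left(-4\right)\right) 2 \left(-5\right)^{2} = - 15 \left(-12 - 8\right) 2 \cdot 25 = \left(-15\right) \left(-20\right) 50 = 300 \cdot 50 = 15000$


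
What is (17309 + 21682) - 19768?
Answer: 19223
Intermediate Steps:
(17309 + 21682) - 19768 = 38991 - 19768 = 19223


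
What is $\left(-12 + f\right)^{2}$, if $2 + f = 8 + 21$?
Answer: $225$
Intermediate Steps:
$f = 27$ ($f = -2 + \left(8 + 21\right) = -2 + 29 = 27$)
$\left(-12 + f\right)^{2} = \left(-12 + 27\right)^{2} = 15^{2} = 225$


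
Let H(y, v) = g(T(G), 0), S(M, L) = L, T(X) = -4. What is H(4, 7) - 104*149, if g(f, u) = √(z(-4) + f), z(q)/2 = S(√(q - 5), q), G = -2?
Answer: -15496 + 2*I*√3 ≈ -15496.0 + 3.4641*I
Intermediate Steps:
z(q) = 2*q
g(f, u) = √(-8 + f) (g(f, u) = √(2*(-4) + f) = √(-8 + f))
H(y, v) = 2*I*√3 (H(y, v) = √(-8 - 4) = √(-12) = 2*I*√3)
H(4, 7) - 104*149 = 2*I*√3 - 104*149 = 2*I*√3 - 15496 = -15496 + 2*I*√3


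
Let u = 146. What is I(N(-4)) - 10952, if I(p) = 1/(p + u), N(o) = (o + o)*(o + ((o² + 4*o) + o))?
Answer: -2299919/210 ≈ -10952.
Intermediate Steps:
N(o) = 2*o*(o² + 6*o) (N(o) = (2*o)*(o + (o² + 5*o)) = (2*o)*(o² + 6*o) = 2*o*(o² + 6*o))
I(p) = 1/(146 + p) (I(p) = 1/(p + 146) = 1/(146 + p))
I(N(-4)) - 10952 = 1/(146 + 2*(-4)²*(6 - 4)) - 10952 = 1/(146 + 2*16*2) - 10952 = 1/(146 + 64) - 10952 = 1/210 - 10952 = -2299919/210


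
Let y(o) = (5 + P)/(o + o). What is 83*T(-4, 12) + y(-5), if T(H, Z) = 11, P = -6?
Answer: 9131/10 ≈ 913.10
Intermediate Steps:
y(o) = -1/(2*o) (y(o) = (5 - 6)/(o + o) = -1/(2*o))
83*T(-4, 12) + y(-5) = 83*11 - ½/(-5) = 913 - ½*(-⅕) = 913 + ⅒ = 9131/10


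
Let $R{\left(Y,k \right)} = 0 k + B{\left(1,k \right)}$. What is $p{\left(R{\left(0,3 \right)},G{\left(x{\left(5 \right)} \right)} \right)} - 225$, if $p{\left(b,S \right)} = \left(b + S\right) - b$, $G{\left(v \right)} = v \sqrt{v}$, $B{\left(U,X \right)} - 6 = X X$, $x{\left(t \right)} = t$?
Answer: $-225 + 5 \sqrt{5} \approx -213.82$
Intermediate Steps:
$B{\left(U,X \right)} = 6 + X^{2}$ ($B{\left(U,X \right)} = 6 + X X = 6 + X^{2}$)
$R{\left(Y,k \right)} = 6 + k^{2}$ ($R{\left(Y,k \right)} = 0 k + \left(6 + k^{2}\right) = 0 + \left(6 + k^{2}\right) = 6 + k^{2}$)
$G{\left(v \right)} = v^{\frac{3}{2}}$
$p{\left(b,S \right)} = S$ ($p{\left(b,S \right)} = \left(S + b\right) - b = S$)
$p{\left(R{\left(0,3 \right)},G{\left(x{\left(5 \right)} \right)} \right)} - 225 = 5^{\frac{3}{2}} - 225 = 5 \sqrt{5} - 225 = -225 + 5 \sqrt{5}$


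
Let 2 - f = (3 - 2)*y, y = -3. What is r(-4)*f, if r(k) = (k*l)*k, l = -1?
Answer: -80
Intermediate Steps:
r(k) = -k² (r(k) = (k*(-1))*k = (-k)*k = -k²)
f = 5 (f = 2 - (3 - 2)*(-3) = 2 - (-3) = 2 - 1*(-3) = 2 + 3 = 5)
r(-4)*f = -1*(-4)²*5 = -1*16*5 = -16*5 = -80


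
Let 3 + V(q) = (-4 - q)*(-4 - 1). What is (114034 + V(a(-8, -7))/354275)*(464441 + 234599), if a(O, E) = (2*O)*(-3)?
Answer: 5648158701023456/70855 ≈ 7.9714e+10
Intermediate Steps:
a(O, E) = -6*O
V(q) = 17 + 5*q (V(q) = -3 + (-4 - q)*(-4 - 1) = -3 + (-4 - q)*(-5) = -3 + (20 + 5*q) = 17 + 5*q)
(114034 + V(a(-8, -7))/354275)*(464441 + 234599) = (114034 + (17 + 5*(-6*(-8)))/354275)*(464441 + 234599) = (114034 + (17 + 5*48)*(1/354275))*699040 = (114034 + (17 + 240)*(1/354275))*699040 = (114034 + 257*(1/354275))*699040 = (114034 + 257/354275)*699040 = (40399395607/354275)*699040 = 5648158701023456/70855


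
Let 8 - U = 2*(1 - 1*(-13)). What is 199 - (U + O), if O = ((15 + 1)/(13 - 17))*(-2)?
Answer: 211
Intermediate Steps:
O = 8 (O = (16/(-4))*(-2) = (16*(-¼))*(-2) = -4*(-2) = 8)
U = -20 (U = 8 - 2*(1 - 1*(-13)) = 8 - 2*(1 + 13) = 8 - 2*14 = 8 - 1*28 = 8 - 28 = -20)
199 - (U + O) = 199 - (-20 + 8) = 199 - 1*(-12) = 199 + 12 = 211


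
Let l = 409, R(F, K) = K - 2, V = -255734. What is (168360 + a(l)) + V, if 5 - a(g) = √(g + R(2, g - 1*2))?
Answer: -87369 - √814 ≈ -87398.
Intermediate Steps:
R(F, K) = -2 + K
a(g) = 5 - √(-4 + 2*g) (a(g) = 5 - √(g + (-2 + (g - 1*2))) = 5 - √(g + (-2 + (g - 2))) = 5 - √(g + (-2 + (-2 + g))) = 5 - √(g + (-4 + g)) = 5 - √(-4 + 2*g))
(168360 + a(l)) + V = (168360 + (5 - √(-4 + 2*409))) - 255734 = (168360 + (5 - √(-4 + 818))) - 255734 = (168360 + (5 - √814)) - 255734 = (168365 - √814) - 255734 = -87369 - √814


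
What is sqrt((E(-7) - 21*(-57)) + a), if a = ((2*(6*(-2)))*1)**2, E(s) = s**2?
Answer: sqrt(1822) ≈ 42.685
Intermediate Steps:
a = 576 (a = ((2*(-12))*1)**2 = (-24*1)**2 = (-24)**2 = 576)
sqrt((E(-7) - 21*(-57)) + a) = sqrt(((-7)**2 - 21*(-57)) + 576) = sqrt((49 + 1197) + 576) = sqrt(1246 + 576) = sqrt(1822)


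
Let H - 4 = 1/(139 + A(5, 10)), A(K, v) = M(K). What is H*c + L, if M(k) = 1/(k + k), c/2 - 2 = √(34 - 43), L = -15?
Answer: 1431/1391 + 33444*I/1391 ≈ 1.0288 + 24.043*I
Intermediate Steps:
c = 4 + 6*I (c = 4 + 2*√(34 - 43) = 4 + 2*√(-9) = 4 + 2*(3*I) = 4 + 6*I ≈ 4.0 + 6.0*I)
M(k) = 1/(2*k)
A(K, v) = 1/(2*K)
H = 5574/1391 (H = 4 + 1/(139 + (½)/5) = 4 + 1/(139 + (½)*(⅕)) = 4 + 1/(139 + ⅒) = 4 + 1/(1391/10) = 4 + 10/1391 = 5574/1391 ≈ 4.0072)
H*c + L = 5574*(4 + 6*I)/1391 - 15 = (22296/1391 + 33444*I/1391) - 15 = 1431/1391 + 33444*I/1391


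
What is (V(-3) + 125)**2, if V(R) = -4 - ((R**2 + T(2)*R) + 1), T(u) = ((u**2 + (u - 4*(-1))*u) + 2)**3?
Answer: 310006449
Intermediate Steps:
T(u) = (2 + u**2 + u*(4 + u))**3 (T(u) = ((u**2 + (u + 4)*u) + 2)**3 = ((u**2 + (4 + u)*u) + 2)**3 = ((u**2 + u*(4 + u)) + 2)**3 = (2 + u**2 + u*(4 + u))**3)
V(R) = -5 - R**2 - 5832*R (V(R) = -4 - ((R**2 + (8*(1 + 2**2 + 2*2)**3)*R) + 1) = -4 - ((R**2 + (8*(1 + 4 + 4)**3)*R) + 1) = -4 - ((R**2 + (8*9**3)*R) + 1) = -4 - ((R**2 + (8*729)*R) + 1) = -4 - ((R**2 + 5832*R) + 1) = -4 - (1 + R**2 + 5832*R) = -4 + (-1 - R**2 - 5832*R) = -5 - R**2 - 5832*R)
(V(-3) + 125)**2 = ((-5 - 1*(-3)**2 - 5832*(-3)) + 125)**2 = ((-5 - 1*9 + 17496) + 125)**2 = ((-5 - 9 + 17496) + 125)**2 = (17482 + 125)**2 = 17607**2 = 310006449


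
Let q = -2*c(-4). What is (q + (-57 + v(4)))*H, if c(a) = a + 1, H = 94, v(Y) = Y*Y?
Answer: -3290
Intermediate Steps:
v(Y) = Y²
c(a) = 1 + a
q = 6 (q = -2*(1 - 4) = -2*(-3) = 6)
(q + (-57 + v(4)))*H = (6 + (-57 + 4²))*94 = (6 + (-57 + 16))*94 = (6 - 41)*94 = -35*94 = -3290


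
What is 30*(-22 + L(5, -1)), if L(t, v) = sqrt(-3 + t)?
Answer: -660 + 30*sqrt(2) ≈ -617.57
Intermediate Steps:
30*(-22 + L(5, -1)) = 30*(-22 + sqrt(-3 + 5)) = 30*(-22 + sqrt(2)) = -660 + 30*sqrt(2)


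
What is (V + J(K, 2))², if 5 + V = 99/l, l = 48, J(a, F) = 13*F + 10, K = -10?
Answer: 279841/256 ≈ 1093.1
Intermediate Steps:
J(a, F) = 10 + 13*F
V = -47/16 (V = -5 + 99/48 = -5 + 99*(1/48) = -5 + 33/16 = -47/16 ≈ -2.9375)
(V + J(K, 2))² = (-47/16 + (10 + 13*2))² = (-47/16 + (10 + 26))² = (-47/16 + 36)² = (529/16)² = 279841/256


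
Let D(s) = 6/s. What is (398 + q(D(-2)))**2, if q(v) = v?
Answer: 156025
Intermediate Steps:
(398 + q(D(-2)))**2 = (398 + 6/(-2))**2 = (398 + 6*(-1/2))**2 = (398 - 3)**2 = 395**2 = 156025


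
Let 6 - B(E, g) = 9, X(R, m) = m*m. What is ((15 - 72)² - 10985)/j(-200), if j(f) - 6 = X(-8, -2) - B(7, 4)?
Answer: -7736/13 ≈ -595.08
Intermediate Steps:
X(R, m) = m²
B(E, g) = -3 (B(E, g) = 6 - 1*9 = 6 - 9 = -3)
j(f) = 13 (j(f) = 6 + ((-2)² - 1*(-3)) = 6 + (4 + 3) = 6 + 7 = 13)
((15 - 72)² - 10985)/j(-200) = ((15 - 72)² - 10985)/13 = ((-57)² - 10985)*(1/13) = (3249 - 10985)*(1/13) = -7736*1/13 = -7736/13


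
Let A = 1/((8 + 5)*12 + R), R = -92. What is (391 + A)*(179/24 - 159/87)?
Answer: 98072975/44544 ≈ 2201.7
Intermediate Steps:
A = 1/64 (A = 1/((8 + 5)*12 - 92) = 1/(13*12 - 92) = 1/(156 - 92) = 1/64 ≈ 0.015625)
(391 + A)*(179/24 - 159/87) = (391 + 1/64)*(179/24 - 159/87) = 25025*(179*(1/24) - 159*1/87)/64 = 25025*(179/24 - 53/29)/64 = (25025/64)*(3919/696) = 98072975/44544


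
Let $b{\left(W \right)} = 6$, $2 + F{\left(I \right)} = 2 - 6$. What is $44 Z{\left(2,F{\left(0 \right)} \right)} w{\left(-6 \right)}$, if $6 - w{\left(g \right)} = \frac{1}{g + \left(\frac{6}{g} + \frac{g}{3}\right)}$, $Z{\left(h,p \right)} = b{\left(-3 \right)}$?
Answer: $\frac{4840}{3} \approx 1613.3$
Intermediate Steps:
$F{\left(I \right)} = -6$ ($F{\left(I \right)} = -2 + \left(2 - 6\right) = -2 - 4 = -6$)
$Z{\left(h,p \right)} = 6$
$w{\left(g \right)} = 6 - \frac{1}{\frac{6}{g} + \frac{4 g}{3}}$ ($w{\left(g \right)} = 6 - \frac{1}{g + \left(\frac{6}{g} + \frac{g}{3}\right)} = 6 - \frac{1}{\frac{6}{g} + \frac{4 g}{3}}$)
$44 Z{\left(2,F{\left(0 \right)} \right)} w{\left(-6 \right)} = 44 \cdot 6 \frac{3 \left(36 - -6 + 8 \left(-6\right)^{2}\right)}{2 \left(9 + 2 \left(-6\right)^{2}\right)} = 264 \frac{3 \left(36 + 6 + 8 \cdot 36\right)}{2 \left(9 + 2 \cdot 36\right)} = 264 \frac{3 \left(36 + 6 + 288\right)}{2 \left(9 + 72\right)} = 264 \cdot \frac{3}{2} \cdot \frac{1}{81} \cdot 330 = 264 \cdot \frac{55}{9} = \frac{4840}{3}$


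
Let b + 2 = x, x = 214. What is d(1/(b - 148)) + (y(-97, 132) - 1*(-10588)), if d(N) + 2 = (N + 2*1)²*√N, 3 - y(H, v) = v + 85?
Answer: 339886337/32768 ≈ 10373.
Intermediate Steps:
b = 212 (b = -2 + 214 = 212)
y(H, v) = -82 - v (y(H, v) = 3 - (v + 85) = 3 - (85 + v) = 3 + (-85 - v) = -82 - v)
d(N) = -2 + √N*(2 + N)² (d(N) = -2 + (N + 2*1)²*√N = -2 + (N + 2)²*√N = -2 + (2 + N)²*√N = -2 + √N*(2 + N)²)
d(1/(b - 148)) + (y(-97, 132) - 1*(-10588)) = (-2 + √(1/(212 - 148))*(2 + 1/(212 - 148))²) + ((-82 - 1*132) - 1*(-10588)) = (-2 + √(1/64)*(2 + 1/64)²) + ((-82 - 132) + 10588) = (-2 + √(1/64)*(2 + 1/64)²) + (-214 + 10588) = (-2 + (129/64)²/8) + 10374 = (-2 + (⅛)*(16641/4096)) + 10374 = (-2 + 16641/32768) + 10374 = -48895/32768 + 10374 = 339886337/32768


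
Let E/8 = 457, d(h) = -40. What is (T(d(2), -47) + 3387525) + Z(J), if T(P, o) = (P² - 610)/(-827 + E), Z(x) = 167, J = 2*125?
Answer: 3194593886/943 ≈ 3.3877e+6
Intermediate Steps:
J = 250
E = 3656 (E = 8*457 = 3656)
T(P, o) = -610/2829 + P²/2829 (T(P, o) = (P² - 610)/(-827 + 3656) = (-610 + P²)/2829 = (-610 + P²)*(1/2829) = -610/2829 + P²/2829)
(T(d(2), -47) + 3387525) + Z(J) = ((-610/2829 + (1/2829)*(-40)²) + 3387525) + 167 = ((-610/2829 + (1/2829)*1600) + 3387525) + 167 = ((-610/2829 + 1600/2829) + 3387525) + 167 = (330/943 + 3387525) + 167 = 3194436405/943 + 167 = 3194593886/943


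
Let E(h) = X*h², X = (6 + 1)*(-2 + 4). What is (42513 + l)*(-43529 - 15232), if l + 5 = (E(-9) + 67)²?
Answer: -87254737749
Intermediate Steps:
X = 14 (X = 7*2 = 14)
E(h) = 14*h²
l = 1442396 (l = -5 + (14*(-9)² + 67)² = -5 + (14*81 + 67)² = -5 + (1134 + 67)² = -5 + 1201² = -5 + 1442401 = 1442396)
(42513 + l)*(-43529 - 15232) = (42513 + 1442396)*(-43529 - 15232) = 1484909*(-58761) = -87254737749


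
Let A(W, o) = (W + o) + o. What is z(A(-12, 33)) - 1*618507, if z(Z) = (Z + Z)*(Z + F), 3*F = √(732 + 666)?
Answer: -612675 + 36*√1398 ≈ -6.1133e+5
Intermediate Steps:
A(W, o) = W + 2*o
F = √1398/3 (F = √(732 + 666)/3 = √1398/3 ≈ 12.463)
z(Z) = 2*Z*(Z + √1398/3) (z(Z) = (Z + Z)*(Z + √1398/3) = (2*Z)*(Z + √1398/3) = 2*Z*(Z + √1398/3))
z(A(-12, 33)) - 1*618507 = 2*(-12 + 2*33)*(√1398 + 3*(-12 + 2*33))/3 - 1*618507 = 2*(-12 + 66)*(√1398 + 3*(-12 + 66))/3 - 618507 = (⅔)*54*(√1398 + 3*54) - 618507 = (⅔)*54*(√1398 + 162) - 618507 = (⅔)*54*(162 + √1398) - 618507 = (5832 + 36*√1398) - 618507 = -612675 + 36*√1398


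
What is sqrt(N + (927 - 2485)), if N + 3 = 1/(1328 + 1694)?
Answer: 3*I*sqrt(1583978278)/3022 ≈ 39.509*I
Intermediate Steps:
N = -9065/3022 (N = -3 + 1/(1328 + 1694) = -3 + 1/3022 = -9065/3022 ≈ -2.9997)
sqrt(N + (927 - 2485)) = sqrt(-9065/3022 + (927 - 2485)) = sqrt(-9065/3022 - 1558) = sqrt(-4717341/3022) = 3*I*sqrt(1583978278)/3022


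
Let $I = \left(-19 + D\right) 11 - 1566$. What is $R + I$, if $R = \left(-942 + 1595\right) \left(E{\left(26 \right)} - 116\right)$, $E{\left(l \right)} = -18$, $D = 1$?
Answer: $-89266$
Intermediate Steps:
$I = -1764$ ($I = \left(-19 + 1\right) 11 - 1566 = \left(-18\right) 11 - 1566 = -198 - 1566 = -1764$)
$R = -87502$ ($R = \left(-942 + 1595\right) \left(-18 - 116\right) = 653 \left(-134\right) = -87502$)
$R + I = -87502 - 1764 = -89266$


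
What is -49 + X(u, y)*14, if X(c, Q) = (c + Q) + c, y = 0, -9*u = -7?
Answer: -245/9 ≈ -27.222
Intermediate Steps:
u = 7/9 (u = -⅑*(-7) = 7/9 ≈ 0.77778)
X(c, Q) = Q + 2*c (X(c, Q) = (Q + c) + c = Q + 2*c)
-49 + X(u, y)*14 = -49 + (0 + 2*(7/9))*14 = -49 + (0 + 14/9)*14 = -49 + (14/9)*14 = -49 + 196/9 = -245/9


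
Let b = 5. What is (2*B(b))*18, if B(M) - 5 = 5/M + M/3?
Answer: 276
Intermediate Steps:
B(M) = 5 + 5/M + M/3 (B(M) = 5 + (5/M + M/3) = 5 + 5/M + M/3)
(2*B(b))*18 = (2*(5 + 5/5 + (⅓)*5))*18 = (2*(5 + 5*(⅕) + 5/3))*18 = (2*(5 + 1 + 5/3))*18 = (2*(23/3))*18 = (46/3)*18 = 276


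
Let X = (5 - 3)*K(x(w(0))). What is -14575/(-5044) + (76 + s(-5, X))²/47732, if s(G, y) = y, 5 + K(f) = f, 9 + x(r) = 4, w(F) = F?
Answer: 177877971/60190052 ≈ 2.9553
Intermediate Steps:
x(r) = -5 (x(r) = -9 + 4 = -5)
K(f) = -5 + f
X = -20 (X = (5 - 3)*(-5 - 5) = 2*(-10) = -20)
-14575/(-5044) + (76 + s(-5, X))²/47732 = -14575/(-5044) + (76 - 20)²/47732 = -14575*(-1/5044) + 56²*(1/47732) = 14575/5044 + 3136*(1/47732) = 14575/5044 + 784/11933 = 177877971/60190052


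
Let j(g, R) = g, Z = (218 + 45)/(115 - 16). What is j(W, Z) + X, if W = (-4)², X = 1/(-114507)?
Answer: 1832111/114507 ≈ 16.000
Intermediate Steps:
X = -1/114507 ≈ -8.7331e-6
W = 16
Z = 263/99 ≈ 2.6566
j(W, Z) + X = 16 - 1/114507 = 1832111/114507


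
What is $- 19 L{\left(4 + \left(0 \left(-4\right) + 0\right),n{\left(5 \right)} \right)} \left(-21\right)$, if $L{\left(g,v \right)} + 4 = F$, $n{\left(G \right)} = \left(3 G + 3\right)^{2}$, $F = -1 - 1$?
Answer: $-2394$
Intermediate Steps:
$F = -2$ ($F = -1 - 1 = -2$)
$n{\left(G \right)} = \left(3 + 3 G\right)^{2}$
$L{\left(g,v \right)} = -6$ ($L{\left(g,v \right)} = -4 - 2 = -6$)
$- 19 L{\left(4 + \left(0 \left(-4\right) + 0\right),n{\left(5 \right)} \right)} \left(-21\right) = \left(-19\right) \left(-6\right) \left(-21\right) = 114 \left(-21\right) = -2394$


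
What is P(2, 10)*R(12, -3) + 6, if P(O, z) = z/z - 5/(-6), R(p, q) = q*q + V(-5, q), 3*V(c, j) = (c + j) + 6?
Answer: 383/18 ≈ 21.278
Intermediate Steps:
V(c, j) = 2 + c/3 + j/3 (V(c, j) = ((c + j) + 6)/3 = (6 + c + j)/3 = 2 + c/3 + j/3)
R(p, q) = ⅓ + q² + q/3 (R(p, q) = q*q + (2 + (⅓)*(-5) + q/3) = q² + (2 - 5/3 + q/3) = q² + (⅓ + q/3) = ⅓ + q² + q/3)
P(O, z) = 11/6 (P(O, z) = 1 - 5*(-⅙) = 1 + ⅚ = 11/6)
P(2, 10)*R(12, -3) + 6 = 11*(⅓ + (-3)² + (⅓)*(-3))/6 + 6 = 11*(⅓ + 9 - 1)/6 + 6 = (11/6)*(25/3) + 6 = 275/18 + 6 = 383/18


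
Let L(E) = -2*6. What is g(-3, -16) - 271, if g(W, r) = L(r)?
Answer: -283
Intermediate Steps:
L(E) = -12
g(W, r) = -12
g(-3, -16) - 271 = -12 - 271 = -283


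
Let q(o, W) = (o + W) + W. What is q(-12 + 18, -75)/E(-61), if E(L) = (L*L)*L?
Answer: 144/226981 ≈ 0.00063441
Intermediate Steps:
E(L) = L**3 (E(L) = L**2*L = L**3)
q(o, W) = o + 2*W (q(o, W) = (W + o) + W = o + 2*W)
q(-12 + 18, -75)/E(-61) = ((-12 + 18) + 2*(-75))/((-61)**3) = (6 - 150)/(-226981) = -144*(-1/226981) = 144/226981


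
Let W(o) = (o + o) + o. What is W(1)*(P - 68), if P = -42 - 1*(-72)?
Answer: -114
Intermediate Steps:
W(o) = 3*o (W(o) = 2*o + o = 3*o)
P = 30 (P = -42 + 72 = 30)
W(1)*(P - 68) = (3*1)*(30 - 68) = 3*(-38) = -114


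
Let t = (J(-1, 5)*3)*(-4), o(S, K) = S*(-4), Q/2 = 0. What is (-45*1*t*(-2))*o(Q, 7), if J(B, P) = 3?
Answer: 0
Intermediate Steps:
Q = 0 (Q = 2*0 = 0)
o(S, K) = -4*S
t = -36 (t = (3*3)*(-4) = 9*(-4) = -36)
(-45*1*t*(-2))*o(Q, 7) = (-45*1*(-36)*(-2))*(-4*0) = -(-1620)*(-2)*0 = -45*72*0 = -3240*0 = 0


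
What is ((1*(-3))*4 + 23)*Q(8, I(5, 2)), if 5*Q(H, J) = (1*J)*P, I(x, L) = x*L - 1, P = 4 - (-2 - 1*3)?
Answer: 891/5 ≈ 178.20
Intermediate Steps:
P = 9 (P = 4 - (-2 - 3) = 4 - 1*(-5) = 4 + 5 = 9)
I(x, L) = -1 + L*x (I(x, L) = L*x - 1 = -1 + L*x)
Q(H, J) = 9*J/5 (Q(H, J) = ((1*J)*9)/5 = (J*9)/5 = (9*J)/5 = 9*J/5)
((1*(-3))*4 + 23)*Q(8, I(5, 2)) = ((1*(-3))*4 + 23)*(9*(-1 + 2*5)/5) = (-3*4 + 23)*(9*(-1 + 10)/5) = (-12 + 23)*((9/5)*9) = 11*(81/5) = 891/5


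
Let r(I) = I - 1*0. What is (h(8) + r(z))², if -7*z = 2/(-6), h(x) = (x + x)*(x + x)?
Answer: 28912129/441 ≈ 65560.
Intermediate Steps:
h(x) = 4*x² (h(x) = (2*x)*(2*x) = 4*x²)
z = 1/21 (z = -2/(7*(-6)) = -2*(-1)/(7*6) = -⅐*(-⅓) = 1/21 ≈ 0.047619)
r(I) = I (r(I) = I + 0 = I)
(h(8) + r(z))² = (4*8² + 1/21)² = (4*64 + 1/21)² = (256 + 1/21)² = (5377/21)² = 28912129/441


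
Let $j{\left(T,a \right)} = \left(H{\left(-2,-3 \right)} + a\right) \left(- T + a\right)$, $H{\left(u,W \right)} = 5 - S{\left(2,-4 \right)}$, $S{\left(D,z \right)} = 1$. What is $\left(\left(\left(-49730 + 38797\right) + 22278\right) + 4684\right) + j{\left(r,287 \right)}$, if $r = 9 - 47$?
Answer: $110604$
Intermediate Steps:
$r = -38$
$H{\left(u,W \right)} = 4$ ($H{\left(u,W \right)} = 5 - 1 = 4$)
$j{\left(T,a \right)} = \left(4 + a\right) \left(a - T\right)$ ($j{\left(T,a \right)} = \left(4 + a\right) \left(- T + a\right) = \left(4 + a\right) \left(a - T\right)$)
$\left(\left(\left(-49730 + 38797\right) + 22278\right) + 4684\right) + j{\left(r,287 \right)} = \left(\left(\left(-49730 + 38797\right) + 22278\right) + 4684\right) + \left(287^{2} - -152 + 4 \cdot 287 - \left(-38\right) 287\right) = \left(\left(-10933 + 22278\right) + 4684\right) + \left(82369 + 152 + 1148 + 10906\right) = \left(11345 + 4684\right) + 94575 = 16029 + 94575 = 110604$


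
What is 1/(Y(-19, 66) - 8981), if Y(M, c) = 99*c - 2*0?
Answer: -1/2447 ≈ -0.00040866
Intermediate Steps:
Y(M, c) = 99*c (Y(M, c) = 99*c + 0 = 99*c)
1/(Y(-19, 66) - 8981) = 1/(99*66 - 8981) = 1/(6534 - 8981) = 1/(-2447) = -1/2447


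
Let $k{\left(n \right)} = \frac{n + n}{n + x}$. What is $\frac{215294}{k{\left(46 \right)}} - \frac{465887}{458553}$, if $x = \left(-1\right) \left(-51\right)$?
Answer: $\frac{4788078483925}{21093438} \approx 2.2699 \cdot 10^{5}$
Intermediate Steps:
$x = 51$
$k{\left(n \right)} = \frac{2 n}{51 + n}$ ($k{\left(n \right)} = \frac{n + n}{n + 51} = \frac{2 n}{51 + n}$)
$\frac{215294}{k{\left(46 \right)}} - \frac{465887}{458553} = \frac{215294}{2 \cdot 46 \frac{1}{51 + 46}} - \frac{465887}{458553} = \frac{215294}{2 \cdot 46 \cdot \frac{1}{97}} - \frac{465887}{458553} = \frac{215294}{\frac{92}{97}} - \frac{465887}{458553} = 215294 \cdot \frac{97}{92} - \frac{465887}{458553} = \frac{10441759}{46} - \frac{465887}{458553} = \frac{4788078483925}{21093438}$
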